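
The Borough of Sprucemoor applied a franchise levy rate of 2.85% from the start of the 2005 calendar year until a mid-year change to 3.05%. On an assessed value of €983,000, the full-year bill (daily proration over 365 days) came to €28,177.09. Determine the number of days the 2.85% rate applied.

335 days

Let d = days at the first rate; then 365 − d days at the second rate.
€983,000 × [2.85%·d + 3.05%·(365−d)] / 365 = €28,177.09
Solving gives d = 335, so the new rate took effect on December 2, 2005.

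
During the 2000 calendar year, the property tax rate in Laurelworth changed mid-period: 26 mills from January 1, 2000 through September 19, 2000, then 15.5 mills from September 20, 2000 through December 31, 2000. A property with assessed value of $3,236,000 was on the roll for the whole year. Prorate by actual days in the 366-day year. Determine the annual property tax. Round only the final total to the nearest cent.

$74,573.89

January 1 – September 19, 2000: 263 days at 26 mills → $3,236,000 × 2.6% × 263/366 = $60,458.3825
September 20 – December 31, 2000: 103 days at 15.5 mills → $3,236,000 × 1.55% × 103/366 = $14,115.5027
Total = $74,573.8852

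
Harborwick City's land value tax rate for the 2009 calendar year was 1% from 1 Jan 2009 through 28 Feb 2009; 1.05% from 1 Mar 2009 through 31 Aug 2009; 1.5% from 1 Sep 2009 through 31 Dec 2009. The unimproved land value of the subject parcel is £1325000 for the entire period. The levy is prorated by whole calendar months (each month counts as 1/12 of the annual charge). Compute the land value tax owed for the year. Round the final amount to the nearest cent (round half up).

1 Jan – 28 Feb 2009: 2 months at 1% → £1325000 × 1% × 2/12 = £2208.3333
1 Mar – 31 Aug 2009: 6 months at 1.05% → £1325000 × 1.05% × 6/12 = £6956.2500
1 Sep – 31 Dec 2009: 4 months at 1.5% → £1325000 × 1.5% × 4/12 = £6625.0000
Total = £15789.5833

£15789.58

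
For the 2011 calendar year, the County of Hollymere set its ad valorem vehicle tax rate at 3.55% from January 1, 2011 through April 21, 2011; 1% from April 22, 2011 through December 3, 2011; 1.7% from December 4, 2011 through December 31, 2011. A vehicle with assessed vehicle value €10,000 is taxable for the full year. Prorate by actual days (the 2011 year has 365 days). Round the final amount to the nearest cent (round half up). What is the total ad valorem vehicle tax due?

January 1 – April 21, 2011: 111 days at 3.55% → €10,000 × 3.55% × 111/365 = €107.9589
April 22 – December 3, 2011: 226 days at 1% → €10,000 × 1% × 226/365 = €61.9178
December 4 – December 31, 2011: 28 days at 1.7% → €10,000 × 1.7% × 28/365 = €13.0411
Total = €182.9178

€182.92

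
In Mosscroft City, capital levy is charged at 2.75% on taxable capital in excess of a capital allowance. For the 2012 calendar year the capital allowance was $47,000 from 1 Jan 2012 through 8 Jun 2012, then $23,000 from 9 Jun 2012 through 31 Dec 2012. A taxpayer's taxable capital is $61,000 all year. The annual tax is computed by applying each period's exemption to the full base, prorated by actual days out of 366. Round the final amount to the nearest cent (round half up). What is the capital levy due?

$756.48

1 Jan – 8 Jun 2012: 160 days, exemption $47,000 → ($61,000 − $47,000) × 2.75% × 160/366 = $168.3060
9 Jun – 31 Dec 2012: 206 days, exemption $23,000 → ($61,000 − $23,000) × 2.75% × 206/366 = $588.1694
Total = $756.4754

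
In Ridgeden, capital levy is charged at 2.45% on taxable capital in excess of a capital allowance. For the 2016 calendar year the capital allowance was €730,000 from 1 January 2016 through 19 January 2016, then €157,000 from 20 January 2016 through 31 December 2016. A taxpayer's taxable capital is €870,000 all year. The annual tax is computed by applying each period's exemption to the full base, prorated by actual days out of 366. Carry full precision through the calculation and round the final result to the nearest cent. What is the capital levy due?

€16,739.73

1 January – 19 January 2016: 19 days, exemption €730,000 → (€870,000 − €730,000) × 2.45% × 19/366 = €178.0601
20 January – 31 December 2016: 347 days, exemption €157,000 → (€870,000 − €157,000) × 2.45% × 347/366 = €16,561.6653
Total = €16,739.7254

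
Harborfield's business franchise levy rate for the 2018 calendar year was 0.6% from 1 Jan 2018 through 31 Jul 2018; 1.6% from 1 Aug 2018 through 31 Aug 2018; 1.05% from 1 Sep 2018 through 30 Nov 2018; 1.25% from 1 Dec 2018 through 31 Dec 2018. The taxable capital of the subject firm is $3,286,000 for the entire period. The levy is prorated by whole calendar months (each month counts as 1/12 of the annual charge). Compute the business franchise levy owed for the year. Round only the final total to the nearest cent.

1 Jan – 31 Jul 2018: 7 months at 0.6% → $3,286,000 × 0.6% × 7/12 = $11,501.0000
1 Aug – 31 Aug 2018: 1 month at 1.6% → $3,286,000 × 1.6% × 1/12 = $4,381.3333
1 Sep – 30 Nov 2018: 3 months at 1.05% → $3,286,000 × 1.05% × 3/12 = $8,625.7500
1 Dec – 31 Dec 2018: 1 month at 1.25% → $3,286,000 × 1.25% × 1/12 = $3,422.9167
Total = $27,931.0000

$27,931.00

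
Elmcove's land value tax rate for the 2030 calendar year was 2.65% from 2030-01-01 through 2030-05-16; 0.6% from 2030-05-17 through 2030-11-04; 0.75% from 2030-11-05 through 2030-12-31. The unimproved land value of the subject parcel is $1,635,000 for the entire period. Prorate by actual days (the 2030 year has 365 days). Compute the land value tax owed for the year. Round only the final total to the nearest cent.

$22,681.71

2030-01-01 to 2030-05-16: 136 days at 2.65% → $1,635,000 × 2.65% × 136/365 = $16,143.9452
2030-05-17 to 2030-11-04: 172 days at 0.6% → $1,635,000 × 0.6% × 172/365 = $4,622.7945
2030-11-05 to 2030-12-31: 57 days at 0.75% → $1,635,000 × 0.75% × 57/365 = $1,914.9658
Total = $22,681.7055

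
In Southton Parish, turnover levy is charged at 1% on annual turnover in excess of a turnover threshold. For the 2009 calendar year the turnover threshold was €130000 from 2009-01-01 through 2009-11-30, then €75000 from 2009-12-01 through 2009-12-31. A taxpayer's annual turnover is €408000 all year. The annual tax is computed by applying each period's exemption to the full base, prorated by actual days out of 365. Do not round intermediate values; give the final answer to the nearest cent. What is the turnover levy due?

2009-01-01 to 2009-11-30: 334 days, exemption €130000 → (€408000 − €130000) × 1% × 334/365 = €2543.8904
2009-12-01 to 2009-12-31: 31 days, exemption €75000 → (€408000 − €75000) × 1% × 31/365 = €282.8219
Total = €2826.7123

€2826.71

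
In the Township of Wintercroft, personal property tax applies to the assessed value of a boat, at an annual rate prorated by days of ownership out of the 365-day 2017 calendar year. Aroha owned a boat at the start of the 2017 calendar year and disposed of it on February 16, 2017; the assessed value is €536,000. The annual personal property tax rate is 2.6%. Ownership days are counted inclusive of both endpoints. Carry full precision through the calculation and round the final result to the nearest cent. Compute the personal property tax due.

€1,794.50

Days held (January 1 – February 16, 2017): 47 out of 365
Tax = €536,000 × 2.6% × 47/365 = €1,794.4986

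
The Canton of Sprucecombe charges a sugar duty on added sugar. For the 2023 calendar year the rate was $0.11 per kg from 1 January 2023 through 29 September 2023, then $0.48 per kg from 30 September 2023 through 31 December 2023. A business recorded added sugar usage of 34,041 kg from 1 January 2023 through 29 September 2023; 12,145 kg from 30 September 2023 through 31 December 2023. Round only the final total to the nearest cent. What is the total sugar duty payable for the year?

$9,574.11

1 January – 29 September 2023: 34,041 kg at $0.11/kg → $3,744.51
30 September – 31 December 2023: 12,145 kg at $0.48/kg → $5,829.60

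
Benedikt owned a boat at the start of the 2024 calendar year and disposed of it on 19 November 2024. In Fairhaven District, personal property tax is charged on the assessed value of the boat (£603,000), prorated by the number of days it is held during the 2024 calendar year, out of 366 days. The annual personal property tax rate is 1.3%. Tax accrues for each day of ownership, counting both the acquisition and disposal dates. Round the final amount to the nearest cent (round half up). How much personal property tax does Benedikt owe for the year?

£6,939.44

Days held (1 January – 19 November 2024): 324 out of 366
Tax = £603,000 × 1.3% × 324/366 = £6,939.4426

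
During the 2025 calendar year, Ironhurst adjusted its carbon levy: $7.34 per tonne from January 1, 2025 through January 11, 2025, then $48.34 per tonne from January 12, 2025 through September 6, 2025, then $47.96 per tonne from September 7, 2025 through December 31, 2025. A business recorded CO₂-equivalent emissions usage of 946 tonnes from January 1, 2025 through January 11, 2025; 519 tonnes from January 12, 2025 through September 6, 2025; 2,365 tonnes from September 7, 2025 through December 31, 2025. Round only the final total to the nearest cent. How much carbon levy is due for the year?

January 1 – January 11, 2025: 946 tonnes at $7.34/tonne → $6943.64
January 12 – September 6, 2025: 519 tonnes at $48.34/tonne → $25088.46
September 7 – December 31, 2025: 2,365 tonnes at $47.96/tonne → $113425.40

$145457.50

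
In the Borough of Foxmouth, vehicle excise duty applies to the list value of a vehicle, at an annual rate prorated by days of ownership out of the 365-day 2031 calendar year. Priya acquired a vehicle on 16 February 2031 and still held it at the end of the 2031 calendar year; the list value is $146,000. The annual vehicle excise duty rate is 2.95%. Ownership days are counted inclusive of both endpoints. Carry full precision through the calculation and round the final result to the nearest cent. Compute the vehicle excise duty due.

Days held (16 February – 31 December 2031): 319 out of 365
Tax = $146,000 × 2.95% × 319/365 = $3,764.2000

$3,764.20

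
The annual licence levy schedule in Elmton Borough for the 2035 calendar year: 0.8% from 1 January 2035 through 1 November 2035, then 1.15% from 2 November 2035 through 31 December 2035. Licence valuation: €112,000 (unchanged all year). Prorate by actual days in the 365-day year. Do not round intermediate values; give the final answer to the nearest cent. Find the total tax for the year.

€960.44

1 January – 1 November 2035: 305 days at 0.8% → €112,000 × 0.8% × 305/365 = €748.7123
2 November – 31 December 2035: 60 days at 1.15% → €112,000 × 1.15% × 60/365 = €211.7260
Total = €960.4384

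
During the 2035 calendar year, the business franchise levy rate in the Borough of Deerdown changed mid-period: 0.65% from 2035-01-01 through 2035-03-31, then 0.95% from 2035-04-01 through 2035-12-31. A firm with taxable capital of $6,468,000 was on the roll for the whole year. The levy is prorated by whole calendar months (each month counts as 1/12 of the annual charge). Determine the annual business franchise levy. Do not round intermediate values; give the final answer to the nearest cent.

$56,595.00

2035-01-01 to 2035-03-31: 3 months at 0.65% → $6,468,000 × 0.65% × 3/12 = $10,510.5000
2035-04-01 to 2035-12-31: 9 months at 0.95% → $6,468,000 × 0.95% × 9/12 = $46,084.5000
Total = $56,595.0000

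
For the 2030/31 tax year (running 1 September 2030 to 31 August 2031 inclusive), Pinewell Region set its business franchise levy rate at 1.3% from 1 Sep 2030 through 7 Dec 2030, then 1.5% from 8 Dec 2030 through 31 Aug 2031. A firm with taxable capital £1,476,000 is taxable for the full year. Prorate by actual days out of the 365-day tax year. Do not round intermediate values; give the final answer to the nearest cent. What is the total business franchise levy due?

1 Sep – 7 Dec 2030: 98 days at 1.3% → £1,476,000 × 1.3% × 98/365 = £5,151.8466
8 Dec 2030 – 31 Aug 2031: 267 days at 1.5% → £1,476,000 × 1.5% × 267/365 = £16,195.5616
Total = £21,347.4082

£21,347.41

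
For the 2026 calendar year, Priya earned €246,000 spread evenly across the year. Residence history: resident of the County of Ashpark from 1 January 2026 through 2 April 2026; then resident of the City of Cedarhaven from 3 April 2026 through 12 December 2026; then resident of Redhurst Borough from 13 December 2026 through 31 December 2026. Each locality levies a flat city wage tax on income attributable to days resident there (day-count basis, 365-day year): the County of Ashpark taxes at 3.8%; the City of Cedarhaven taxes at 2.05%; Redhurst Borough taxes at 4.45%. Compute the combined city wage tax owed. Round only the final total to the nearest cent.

The County of Ashpark, 1 January – 2 April 2026: 92 days → €246,000 × 3.8% × 92/365 = €2,356.2082
The City of Cedarhaven, 3 April – 12 December 2026: 254 days → €246,000 × 2.05% × 254/365 = €3,509.3753
Redhurst Borough, 13 December – 31 December 2026: 19 days → €246,000 × 4.45% × 19/365 = €569.8438
Total = €6,435.4274

€6,435.43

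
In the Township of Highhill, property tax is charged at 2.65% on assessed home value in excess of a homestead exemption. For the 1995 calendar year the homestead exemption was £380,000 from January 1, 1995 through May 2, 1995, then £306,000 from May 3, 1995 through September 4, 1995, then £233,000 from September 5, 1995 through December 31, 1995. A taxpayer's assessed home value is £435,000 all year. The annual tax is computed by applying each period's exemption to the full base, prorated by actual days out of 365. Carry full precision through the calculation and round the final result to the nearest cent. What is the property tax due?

£3,388.44

January 1 – May 2, 1995: 122 days, exemption £380,000 → (£435,000 − £380,000) × 2.65% × 122/365 = £487.1644
May 3 – September 4, 1995: 125 days, exemption £306,000 → (£435,000 − £306,000) × 2.65% × 125/365 = £1,170.7192
September 5 – December 31, 1995: 118 days, exemption £233,000 → (£435,000 − £233,000) × 2.65% × 118/365 = £1,730.5589
Total = £3,388.4425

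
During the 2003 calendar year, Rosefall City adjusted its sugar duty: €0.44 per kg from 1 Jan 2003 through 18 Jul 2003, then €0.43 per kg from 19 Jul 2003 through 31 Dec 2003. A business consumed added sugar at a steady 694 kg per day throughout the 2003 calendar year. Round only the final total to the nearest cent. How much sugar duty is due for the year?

1 Jan – 18 Jul 2003: 199 days × 694 kg/day = 138,106 kg at €0.44/kg → €60,766.64
19 Jul – 31 Dec 2003: 166 days × 694 kg/day = 115,204 kg at €0.43/kg → €49,537.72

€110,304.36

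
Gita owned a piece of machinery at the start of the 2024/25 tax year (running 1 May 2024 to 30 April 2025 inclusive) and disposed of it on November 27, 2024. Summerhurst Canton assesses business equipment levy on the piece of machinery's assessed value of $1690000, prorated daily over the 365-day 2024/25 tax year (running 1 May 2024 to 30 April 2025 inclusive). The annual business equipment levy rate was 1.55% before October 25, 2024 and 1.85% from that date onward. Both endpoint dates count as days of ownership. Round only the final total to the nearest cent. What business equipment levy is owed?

$15615.14

May 1 – October 24, 2024: 177 days at 1.55% → $1690000 × 1.55% × 177/365 = $12702.7808
October 25 – November 27, 2024: 34 days at 1.85% → $1690000 × 1.85% × 34/365 = $2912.3562
Total = $15615.1370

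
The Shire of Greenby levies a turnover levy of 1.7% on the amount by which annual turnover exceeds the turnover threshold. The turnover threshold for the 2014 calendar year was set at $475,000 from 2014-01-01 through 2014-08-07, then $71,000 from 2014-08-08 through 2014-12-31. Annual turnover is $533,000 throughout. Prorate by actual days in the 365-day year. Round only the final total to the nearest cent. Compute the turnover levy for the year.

2014-01-01 to 2014-08-07: 219 days, exemption $475,000 → ($533,000 − $475,000) × 1.7% × 219/365 = $591.6000
2014-08-08 to 2014-12-31: 146 days, exemption $71,000 → ($533,000 − $71,000) × 1.7% × 146/365 = $3,141.6000
Total = $3,733.2000

$3,733.20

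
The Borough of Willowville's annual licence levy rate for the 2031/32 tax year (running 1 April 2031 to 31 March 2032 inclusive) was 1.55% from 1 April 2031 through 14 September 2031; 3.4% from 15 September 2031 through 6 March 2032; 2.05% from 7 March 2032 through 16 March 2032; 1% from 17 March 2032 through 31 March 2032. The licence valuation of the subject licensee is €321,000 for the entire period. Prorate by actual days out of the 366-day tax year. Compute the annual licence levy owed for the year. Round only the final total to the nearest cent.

1 April – 14 September 2031: 167 days at 1.55% → €321,000 × 1.55% × 167/366 = €2,270.2418
15 September 2031 – 6 March 2032: 174 days at 3.4% → €321,000 × 3.4% × 174/366 = €5,188.6230
7 March – 16 March 2032: 10 days at 2.05% → €321,000 × 2.05% × 10/366 = €179.7951
17 March – 31 March 2032: 15 days at 1% → €321,000 × 1% × 15/366 = €131.5574
Total = €7,770.2172

€7,770.22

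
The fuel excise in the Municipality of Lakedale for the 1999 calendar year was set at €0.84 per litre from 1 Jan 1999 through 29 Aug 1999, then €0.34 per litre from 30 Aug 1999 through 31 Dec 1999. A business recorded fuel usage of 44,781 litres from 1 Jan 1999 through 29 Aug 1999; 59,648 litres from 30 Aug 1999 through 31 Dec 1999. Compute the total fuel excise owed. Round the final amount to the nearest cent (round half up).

€57,896.36

1 Jan – 29 Aug 1999: 44,781 litres at €0.84/litre → €37,616.04
30 Aug – 31 Dec 1999: 59,648 litres at €0.34/litre → €20,280.32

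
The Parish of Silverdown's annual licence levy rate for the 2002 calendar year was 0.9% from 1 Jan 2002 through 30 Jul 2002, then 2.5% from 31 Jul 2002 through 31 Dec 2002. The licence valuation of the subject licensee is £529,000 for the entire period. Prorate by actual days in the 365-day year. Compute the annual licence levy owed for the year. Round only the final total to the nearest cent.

£8,332.11

1 Jan – 30 Jul 2002: 211 days at 0.9% → £529,000 × 0.9% × 211/365 = £2,752.2493
31 Jul – 31 Dec 2002: 154 days at 2.5% → £529,000 × 2.5% × 154/365 = £5,579.8630
Total = £8,332.1123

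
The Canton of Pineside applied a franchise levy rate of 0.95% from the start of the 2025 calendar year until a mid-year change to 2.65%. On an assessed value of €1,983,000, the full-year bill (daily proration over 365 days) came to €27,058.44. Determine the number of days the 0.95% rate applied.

Let d = days at the first rate; then 365 − d days at the second rate.
€1,983,000 × [0.95%·d + 2.65%·(365−d)] / 365 = €27,058.44
Solving gives d = 276, so the new rate took effect on 4 October 2025.

276 days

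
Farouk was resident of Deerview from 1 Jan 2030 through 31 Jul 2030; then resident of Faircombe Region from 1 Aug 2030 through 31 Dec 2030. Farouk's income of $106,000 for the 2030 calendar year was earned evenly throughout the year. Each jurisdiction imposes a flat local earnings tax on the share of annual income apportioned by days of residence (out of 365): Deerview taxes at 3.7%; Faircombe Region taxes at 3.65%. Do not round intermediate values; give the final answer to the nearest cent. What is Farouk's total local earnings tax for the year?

Deerview, 1 Jan – 31 Jul 2030: 212 days → $106,000 × 3.7% × 212/365 = $2,277.9836
Faircombe Region, 1 Aug – 31 Dec 2030: 153 days → $106,000 × 3.65% × 153/365 = $1,621.8000
Total = $3,899.7836

$3,899.78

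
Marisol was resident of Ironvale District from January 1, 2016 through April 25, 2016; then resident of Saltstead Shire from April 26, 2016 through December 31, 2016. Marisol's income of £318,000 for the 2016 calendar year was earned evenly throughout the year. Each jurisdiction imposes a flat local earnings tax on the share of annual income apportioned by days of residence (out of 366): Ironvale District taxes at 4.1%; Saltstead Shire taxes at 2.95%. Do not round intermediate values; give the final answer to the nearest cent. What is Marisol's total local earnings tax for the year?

£10,540.05

Ironvale District, January 1 – April 25, 2016: 116 days → £318,000 × 4.1% × 116/366 = £4,132.2623
Saltstead Shire, April 26 – December 31, 2016: 250 days → £318,000 × 2.95% × 250/366 = £6,407.7869
Total = £10,540.0492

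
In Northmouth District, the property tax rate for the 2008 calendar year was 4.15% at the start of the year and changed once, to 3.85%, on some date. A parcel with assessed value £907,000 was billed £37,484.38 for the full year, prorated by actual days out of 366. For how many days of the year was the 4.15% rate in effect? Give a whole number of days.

Let d = days at the first rate; then 366 − d days at the second rate.
£907,000 × [4.15%·d + 3.85%·(366−d)] / 366 = £37,484.38
Solving gives d = 345, so the new rate took effect on 11 December 2008.

345 days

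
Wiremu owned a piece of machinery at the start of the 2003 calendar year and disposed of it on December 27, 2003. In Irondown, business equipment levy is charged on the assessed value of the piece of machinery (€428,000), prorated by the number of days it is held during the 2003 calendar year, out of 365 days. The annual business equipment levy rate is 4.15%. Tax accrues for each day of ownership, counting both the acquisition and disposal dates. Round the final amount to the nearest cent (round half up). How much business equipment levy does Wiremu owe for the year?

€17,567.35

Days held (January 1 – December 27, 2003): 361 out of 365
Tax = €428,000 × 4.15% × 361/365 = €17,567.3479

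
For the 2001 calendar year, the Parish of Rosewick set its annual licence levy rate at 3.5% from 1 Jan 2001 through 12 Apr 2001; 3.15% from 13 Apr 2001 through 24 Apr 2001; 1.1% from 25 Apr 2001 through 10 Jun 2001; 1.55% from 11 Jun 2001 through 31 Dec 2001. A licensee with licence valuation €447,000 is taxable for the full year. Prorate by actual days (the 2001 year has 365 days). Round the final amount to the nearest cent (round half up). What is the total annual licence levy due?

1 Jan – 12 Apr 2001: 102 days at 3.5% → €447,000 × 3.5% × 102/365 = €4,372.0274
13 Apr – 24 Apr 2001: 12 days at 3.15% → €447,000 × 3.15% × 12/365 = €462.9205
25 Apr – 10 Jun 2001: 47 days at 1.1% → €447,000 × 1.1% × 47/365 = €633.1479
11 Jun – 31 Dec 2001: 204 days at 1.55% → €447,000 × 1.55% × 204/365 = €3,872.3671
Total = €9,340.4630

€9,340.46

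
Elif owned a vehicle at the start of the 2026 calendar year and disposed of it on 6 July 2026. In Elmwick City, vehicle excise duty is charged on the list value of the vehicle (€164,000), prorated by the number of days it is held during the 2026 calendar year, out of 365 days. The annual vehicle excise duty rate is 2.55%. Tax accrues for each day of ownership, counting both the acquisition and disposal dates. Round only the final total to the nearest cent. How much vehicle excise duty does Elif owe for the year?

Days held (1 January – 6 July 2026): 187 out of 365
Tax = €164,000 × 2.55% × 187/365 = €2,142.5589

€2,142.56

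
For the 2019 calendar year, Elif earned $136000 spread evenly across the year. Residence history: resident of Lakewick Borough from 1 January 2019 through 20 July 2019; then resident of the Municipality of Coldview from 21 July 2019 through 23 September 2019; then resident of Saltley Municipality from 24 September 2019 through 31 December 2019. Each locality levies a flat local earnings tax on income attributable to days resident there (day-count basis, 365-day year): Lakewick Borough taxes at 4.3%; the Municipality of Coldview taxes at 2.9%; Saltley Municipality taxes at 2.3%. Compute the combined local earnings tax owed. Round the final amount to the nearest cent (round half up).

$4771.18

Lakewick Borough, 1 January – 20 July 2019: 201 days → $136000 × 4.3% × 201/365 = $3220.4055
The Municipality of Coldview, 21 July – 23 September 2019: 65 days → $136000 × 2.9% × 65/365 = $702.3562
Saltley Municipality, 24 September – 31 December 2019: 99 days → $136000 × 2.3% × 99/365 = $848.4164
Total = $4771.1781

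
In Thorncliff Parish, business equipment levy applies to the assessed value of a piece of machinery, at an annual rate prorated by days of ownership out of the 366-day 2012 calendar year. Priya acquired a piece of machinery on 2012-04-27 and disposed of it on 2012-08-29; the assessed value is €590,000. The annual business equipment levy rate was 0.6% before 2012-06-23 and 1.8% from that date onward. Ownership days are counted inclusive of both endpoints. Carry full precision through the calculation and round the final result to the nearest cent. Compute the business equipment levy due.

2012-04-27 to 2012-06-22: 57 days at 0.6% → €590,000 × 0.6% × 57/366 = €551.3115
2012-06-23 to 2012-08-29: 68 days at 1.8% → €590,000 × 1.8% × 68/366 = €1,973.1148
Total = €2,524.4262

€2,524.43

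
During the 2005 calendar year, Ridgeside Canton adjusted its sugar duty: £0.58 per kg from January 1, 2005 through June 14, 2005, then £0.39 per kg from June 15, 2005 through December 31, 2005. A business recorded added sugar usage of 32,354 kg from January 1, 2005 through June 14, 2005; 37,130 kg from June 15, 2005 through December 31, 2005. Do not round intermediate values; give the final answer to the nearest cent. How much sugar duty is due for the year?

£33,246.02

January 1 – June 14, 2005: 32,354 kg at £0.58/kg → £18,765.32
June 15 – December 31, 2005: 37,130 kg at £0.39/kg → £14,480.70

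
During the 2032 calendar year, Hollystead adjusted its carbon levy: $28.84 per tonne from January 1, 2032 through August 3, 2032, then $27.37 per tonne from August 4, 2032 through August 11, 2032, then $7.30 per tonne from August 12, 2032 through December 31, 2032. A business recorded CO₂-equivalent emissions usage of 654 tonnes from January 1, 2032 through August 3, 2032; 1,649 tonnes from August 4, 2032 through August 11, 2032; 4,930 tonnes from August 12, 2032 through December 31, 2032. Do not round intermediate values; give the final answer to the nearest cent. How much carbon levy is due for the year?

January 1 – August 3, 2032: 654 tonnes at $28.84/tonne → $18,861.36
August 4 – August 11, 2032: 1,649 tonnes at $27.37/tonne → $45,133.13
August 12 – December 31, 2032: 4,930 tonnes at $7.30/tonne → $35,989.00

$99,983.49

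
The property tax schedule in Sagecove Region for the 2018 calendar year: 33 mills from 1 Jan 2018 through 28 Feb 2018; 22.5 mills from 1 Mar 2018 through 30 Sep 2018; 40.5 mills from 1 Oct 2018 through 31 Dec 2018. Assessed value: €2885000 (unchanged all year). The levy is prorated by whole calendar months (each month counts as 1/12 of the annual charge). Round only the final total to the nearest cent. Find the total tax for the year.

€82943.75

1 Jan – 28 Feb 2018: 2 months at 33 mills → €2885000 × 3.3% × 2/12 = €15867.5000
1 Mar – 30 Sep 2018: 7 months at 22.5 mills → €2885000 × 2.25% × 7/12 = €37865.6250
1 Oct – 31 Dec 2018: 3 months at 40.5 mills → €2885000 × 4.05% × 3/12 = €29210.6250
Total = €82943.7500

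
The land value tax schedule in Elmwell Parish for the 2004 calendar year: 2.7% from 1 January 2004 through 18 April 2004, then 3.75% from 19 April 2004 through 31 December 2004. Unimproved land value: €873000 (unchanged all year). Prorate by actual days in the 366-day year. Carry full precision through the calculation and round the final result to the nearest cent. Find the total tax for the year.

1 January – 18 April 2004: 109 days at 2.7% → €873000 × 2.7% × 109/366 = €7019.7787
19 April – 31 December 2004: 257 days at 3.75% → €873000 × 3.75% × 257/366 = €22987.8074
Total = €30007.5861

€30007.59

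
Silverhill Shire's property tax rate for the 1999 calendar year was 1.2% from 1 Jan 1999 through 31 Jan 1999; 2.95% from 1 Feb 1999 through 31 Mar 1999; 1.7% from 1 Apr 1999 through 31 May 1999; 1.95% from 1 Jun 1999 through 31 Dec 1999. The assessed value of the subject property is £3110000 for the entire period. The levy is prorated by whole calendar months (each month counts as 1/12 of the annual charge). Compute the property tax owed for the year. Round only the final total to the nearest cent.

1 Jan – 31 Jan 1999: 1 month at 1.2% → £3110000 × 1.2% × 1/12 = £3110.0000
1 Feb – 31 Mar 1999: 2 months at 2.95% → £3110000 × 2.95% × 2/12 = £15290.8333
1 Apr – 31 May 1999: 2 months at 1.7% → £3110000 × 1.7% × 2/12 = £8811.6667
1 Jun – 31 Dec 1999: 7 months at 1.95% → £3110000 × 1.95% × 7/12 = £35376.2500
Total = £62588.7500

£62588.75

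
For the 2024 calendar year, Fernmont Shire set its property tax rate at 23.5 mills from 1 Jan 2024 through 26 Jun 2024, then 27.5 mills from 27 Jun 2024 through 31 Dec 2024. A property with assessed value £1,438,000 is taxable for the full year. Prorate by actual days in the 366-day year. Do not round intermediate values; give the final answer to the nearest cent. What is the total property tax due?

£36,747.58

1 Jan – 26 Jun 2024: 178 days at 23.5 mills → £1,438,000 × 2.35% × 178/366 = £16,434.8470
27 Jun – 31 Dec 2024: 188 days at 27.5 mills → £1,438,000 × 2.75% × 188/366 = £20,312.7322
Total = £36,747.5792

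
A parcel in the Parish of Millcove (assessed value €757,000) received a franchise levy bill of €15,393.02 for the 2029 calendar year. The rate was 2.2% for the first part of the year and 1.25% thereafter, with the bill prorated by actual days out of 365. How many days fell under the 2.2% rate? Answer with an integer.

Let d = days at the first rate; then 365 − d days at the second rate.
€757,000 × [2.2%·d + 1.25%·(365−d)] / 365 = €15,393.02
Solving gives d = 301, so the new rate took effect on October 29, 2029.

301 days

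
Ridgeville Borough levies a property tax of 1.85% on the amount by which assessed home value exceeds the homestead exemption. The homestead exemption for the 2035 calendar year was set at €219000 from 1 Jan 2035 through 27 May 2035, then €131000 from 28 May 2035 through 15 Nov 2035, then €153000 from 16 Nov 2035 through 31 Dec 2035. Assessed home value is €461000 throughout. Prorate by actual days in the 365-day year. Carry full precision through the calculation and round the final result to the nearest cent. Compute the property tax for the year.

1 Jan – 27 May 2035: 147 days, exemption €219000 → (€461000 − €219000) × 1.85% × 147/365 = €1803.0658
28 May – 15 Nov 2035: 172 days, exemption €131000 → (€461000 − €131000) × 1.85% × 172/365 = €2876.8767
16 Nov – 31 Dec 2035: 46 days, exemption €153000 → (€461000 − €153000) × 1.85% × 46/365 = €718.1041
Total = €5398.0466

€5398.05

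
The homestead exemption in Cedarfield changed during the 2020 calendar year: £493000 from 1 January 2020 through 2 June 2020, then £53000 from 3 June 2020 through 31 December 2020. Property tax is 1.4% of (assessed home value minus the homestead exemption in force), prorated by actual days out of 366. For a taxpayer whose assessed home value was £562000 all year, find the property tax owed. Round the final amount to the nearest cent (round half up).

1 January – 2 June 2020: 154 days, exemption £493000 → (£562000 − £493000) × 1.4% × 154/366 = £406.4590
3 June – 31 December 2020: 212 days, exemption £53000 → (£562000 − £53000) × 1.4% × 212/366 = £4127.6284
Total = £4534.0874

£4534.09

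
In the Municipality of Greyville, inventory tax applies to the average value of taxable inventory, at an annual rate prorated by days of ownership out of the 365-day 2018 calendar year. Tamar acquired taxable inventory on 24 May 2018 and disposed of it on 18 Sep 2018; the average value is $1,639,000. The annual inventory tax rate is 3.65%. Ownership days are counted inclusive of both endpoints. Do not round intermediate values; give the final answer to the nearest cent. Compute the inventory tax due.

Days held (24 May – 18 Sep 2018): 118 out of 365
Tax = $1,639,000 × 3.65% × 118/365 = $19,340.2000

$19,340.20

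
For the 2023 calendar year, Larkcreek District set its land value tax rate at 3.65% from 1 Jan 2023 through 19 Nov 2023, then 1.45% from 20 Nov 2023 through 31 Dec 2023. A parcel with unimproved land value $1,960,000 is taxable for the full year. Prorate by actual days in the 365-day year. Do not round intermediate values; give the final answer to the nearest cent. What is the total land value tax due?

$66,578.25

1 Jan – 19 Nov 2023: 323 days at 3.65% → $1,960,000 × 3.65% × 323/365 = $63,308.0000
20 Nov – 31 Dec 2023: 42 days at 1.45% → $1,960,000 × 1.45% × 42/365 = $3,270.2466
Total = $66,578.2466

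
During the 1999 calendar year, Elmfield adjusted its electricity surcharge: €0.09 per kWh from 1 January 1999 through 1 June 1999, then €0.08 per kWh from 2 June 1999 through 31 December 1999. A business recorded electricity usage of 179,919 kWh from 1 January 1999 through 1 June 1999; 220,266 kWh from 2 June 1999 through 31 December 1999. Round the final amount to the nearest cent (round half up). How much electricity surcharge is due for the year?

€33813.99

1 January – 1 June 1999: 179,919 kWh at €0.09/kWh → €16192.71
2 June – 31 December 1999: 220,266 kWh at €0.08/kWh → €17621.28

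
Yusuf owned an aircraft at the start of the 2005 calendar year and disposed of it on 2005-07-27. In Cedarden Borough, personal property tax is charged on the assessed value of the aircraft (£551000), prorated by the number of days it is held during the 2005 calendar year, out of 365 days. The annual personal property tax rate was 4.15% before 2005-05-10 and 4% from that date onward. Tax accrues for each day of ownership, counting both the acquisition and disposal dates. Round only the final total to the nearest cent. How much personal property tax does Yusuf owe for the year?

2005-01-01 to 2005-05-09: 129 days at 4.15% → £551000 × 4.15% × 129/365 = £8081.5849
2005-05-10 to 2005-07-27: 79 days at 4% → £551000 × 4% × 79/365 = £4770.3014
Total = £12851.8863

£12851.89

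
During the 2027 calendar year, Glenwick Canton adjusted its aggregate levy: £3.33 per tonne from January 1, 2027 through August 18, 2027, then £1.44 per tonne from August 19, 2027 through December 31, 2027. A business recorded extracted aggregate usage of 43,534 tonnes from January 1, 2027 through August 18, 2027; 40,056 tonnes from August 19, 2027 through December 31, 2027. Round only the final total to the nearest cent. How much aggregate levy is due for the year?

January 1 – August 18, 2027: 43,534 tonnes at £3.33/tonne → £144,968.22
August 19 – December 31, 2027: 40,056 tonnes at £1.44/tonne → £57,680.64

£202,648.86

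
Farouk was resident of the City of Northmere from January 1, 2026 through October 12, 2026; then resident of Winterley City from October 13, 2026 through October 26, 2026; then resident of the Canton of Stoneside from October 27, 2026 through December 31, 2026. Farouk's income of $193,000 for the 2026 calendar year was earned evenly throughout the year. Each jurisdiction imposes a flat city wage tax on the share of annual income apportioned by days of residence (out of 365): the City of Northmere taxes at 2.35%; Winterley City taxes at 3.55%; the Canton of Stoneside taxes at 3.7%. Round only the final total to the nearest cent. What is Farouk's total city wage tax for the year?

$5,095.46

The City of Northmere, January 1 – October 12, 2026: 285 days → $193,000 × 2.35% × 285/365 = $3,541.4178
Winterley City, October 13 – October 26, 2026: 14 days → $193,000 × 3.55% × 14/365 = $262.7973
The Canton of Stoneside, October 27 – December 31, 2026: 66 days → $193,000 × 3.7% × 66/365 = $1,291.2493
Total = $5,095.4644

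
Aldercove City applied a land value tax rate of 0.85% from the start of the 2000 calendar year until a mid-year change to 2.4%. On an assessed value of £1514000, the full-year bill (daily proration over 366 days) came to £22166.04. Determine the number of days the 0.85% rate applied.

Let d = days at the first rate; then 366 − d days at the second rate.
£1514000 × [0.85%·d + 2.4%·(366−d)] / 366 = £22166.04
Solving gives d = 221, so the new rate took effect on August 9, 2000.

221 days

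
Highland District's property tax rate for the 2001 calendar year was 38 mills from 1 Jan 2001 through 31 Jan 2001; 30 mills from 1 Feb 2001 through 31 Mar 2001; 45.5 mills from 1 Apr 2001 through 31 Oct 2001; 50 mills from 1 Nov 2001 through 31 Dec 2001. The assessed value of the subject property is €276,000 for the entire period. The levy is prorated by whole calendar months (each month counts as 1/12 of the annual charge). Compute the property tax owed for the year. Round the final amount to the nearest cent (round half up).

1 Jan – 31 Jan 2001: 1 month at 38 mills → €276,000 × 3.8% × 1/12 = €874.0000
1 Feb – 31 Mar 2001: 2 months at 30 mills → €276,000 × 3% × 2/12 = €1,380.0000
1 Apr – 31 Oct 2001: 7 months at 45.5 mills → €276,000 × 4.55% × 7/12 = €7,325.5000
1 Nov – 31 Dec 2001: 2 months at 50 mills → €276,000 × 5% × 2/12 = €2,300.0000
Total = €11,879.5000

€11,879.50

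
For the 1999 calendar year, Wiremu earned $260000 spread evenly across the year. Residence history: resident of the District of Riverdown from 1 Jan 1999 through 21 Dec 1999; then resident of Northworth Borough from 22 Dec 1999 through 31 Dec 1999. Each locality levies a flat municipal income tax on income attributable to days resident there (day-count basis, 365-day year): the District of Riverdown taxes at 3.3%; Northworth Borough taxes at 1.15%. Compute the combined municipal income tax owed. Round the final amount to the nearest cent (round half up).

$8426.85

The District of Riverdown, 1 Jan – 21 Dec 1999: 355 days → $260000 × 3.3% × 355/365 = $8344.9315
Northworth Borough, 22 Dec – 31 Dec 1999: 10 days → $260000 × 1.15% × 10/365 = $81.9178
Total = $8426.8493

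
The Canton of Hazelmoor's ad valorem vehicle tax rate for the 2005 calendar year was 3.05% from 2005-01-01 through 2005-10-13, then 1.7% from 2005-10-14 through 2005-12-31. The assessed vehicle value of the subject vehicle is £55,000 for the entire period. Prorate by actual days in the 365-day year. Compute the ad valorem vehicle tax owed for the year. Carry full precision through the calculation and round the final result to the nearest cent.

2005-01-01 to 2005-10-13: 286 days at 3.05% → £55,000 × 3.05% × 286/365 = £1,314.4247
2005-10-14 to 2005-12-31: 79 days at 1.7% → £55,000 × 1.7% × 79/365 = £202.3699
Total = £1,516.7945

£1,516.79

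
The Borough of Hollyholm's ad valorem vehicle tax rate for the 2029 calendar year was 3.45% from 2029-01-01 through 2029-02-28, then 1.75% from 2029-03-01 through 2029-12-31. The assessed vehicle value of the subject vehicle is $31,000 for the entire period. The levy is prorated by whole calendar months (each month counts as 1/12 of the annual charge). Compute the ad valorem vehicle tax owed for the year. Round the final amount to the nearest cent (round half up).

2029-01-01 to 2029-02-28: 2 months at 3.45% → $31,000 × 3.45% × 2/12 = $178.2500
2029-03-01 to 2029-12-31: 10 months at 1.75% → $31,000 × 1.75% × 10/12 = $452.0833
Total = $630.3333

$630.33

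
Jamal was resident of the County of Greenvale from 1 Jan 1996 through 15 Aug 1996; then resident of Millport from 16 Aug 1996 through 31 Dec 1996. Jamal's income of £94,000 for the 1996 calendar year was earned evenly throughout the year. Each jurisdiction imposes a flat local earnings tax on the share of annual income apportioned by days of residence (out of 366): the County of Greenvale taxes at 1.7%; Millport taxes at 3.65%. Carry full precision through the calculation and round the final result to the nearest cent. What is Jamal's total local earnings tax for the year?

The County of Greenvale, 1 Jan – 15 Aug 1996: 228 days → £94,000 × 1.7% × 228/366 = £995.4754
Millport, 16 Aug – 31 Dec 1996: 138 days → £94,000 × 3.65% × 138/366 = £1,293.6557
Total = £2,289.1311

£2,289.13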